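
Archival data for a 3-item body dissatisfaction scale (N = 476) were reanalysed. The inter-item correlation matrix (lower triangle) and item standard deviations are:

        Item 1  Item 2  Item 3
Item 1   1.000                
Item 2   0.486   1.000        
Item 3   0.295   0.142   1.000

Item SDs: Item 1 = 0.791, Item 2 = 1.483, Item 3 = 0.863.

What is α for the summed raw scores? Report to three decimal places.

α = 0.522

Σσ²ᵢ = 0.791² + 1.483² + 0.863² = 3.5697
Covariances σ_ij = r_ij · s_i · s_j:
  σ(Item 1,Item 2) = 0.486 × 0.791 × 1.483 = 0.5701
  σ(Item 1,Item 3) = 0.295 × 0.791 × 0.863 = 0.2014
  σ(Item 2,Item 3) = 0.142 × 1.483 × 0.863 = 0.1817
σ²_T = Σσ²ᵢ + 2·Σσ_ij = 3.5697 + 2 × 0.9532 = 5.4761
α = (3/2)·(1 − 3.5697/5.4761) = 0.522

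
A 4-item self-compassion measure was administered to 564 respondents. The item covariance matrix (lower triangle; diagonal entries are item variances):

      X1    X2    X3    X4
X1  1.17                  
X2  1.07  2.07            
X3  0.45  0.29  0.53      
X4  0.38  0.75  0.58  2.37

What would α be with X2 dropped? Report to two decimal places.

Remaining items: X1, X3, X4 (k = 3).
Σσ²ᵢ = 1.17 + 0.53 + 2.37 = 4.07
σ²_T = 4.07 + 2 × 1.41 = 6.89
α (item deleted) = (3/2)·(1 − 4.07/6.89) = 0.61

α = 0.61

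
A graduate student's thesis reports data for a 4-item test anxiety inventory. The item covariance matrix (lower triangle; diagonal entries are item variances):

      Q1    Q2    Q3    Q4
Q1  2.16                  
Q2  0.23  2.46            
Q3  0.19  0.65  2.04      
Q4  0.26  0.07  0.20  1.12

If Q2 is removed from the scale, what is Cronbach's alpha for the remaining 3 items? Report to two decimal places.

Remaining items: Q1, Q3, Q4 (k = 3).
sum of item variances = 2.16 + 2.04 + 1.12 = 5.32
Var(T) = 5.32 + 2 × 0.65 = 6.62
α (item deleted) = (3/2)·(1 − 5.32/6.62) = 0.29

Cronbach's alpha = 0.29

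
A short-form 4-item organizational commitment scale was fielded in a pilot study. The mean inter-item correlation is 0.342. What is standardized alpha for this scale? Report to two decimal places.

Standardized α = k·r̄ / (1 + (k−1)·r̄) = 4 × 0.342 / (1 + 3 × 0.342)
  = 1.3680 / 2.0260 = 0.68

α = 0.68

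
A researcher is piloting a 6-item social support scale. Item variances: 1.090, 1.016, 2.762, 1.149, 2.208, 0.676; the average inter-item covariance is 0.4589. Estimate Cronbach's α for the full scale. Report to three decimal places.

ΣVar(i) = 1.090 + 1.016 + 2.762 + 1.149 + 2.208 + 0.676 = 8.901
Sum of the 15 distinct covariances = 15 × 0.4589 = 6.8835
σ²_T = ΣVar(i) + 2·Σcov = 8.901 + 2 × 6.8835 = 22.6680
α = (6/5)·(1 − 8.901/22.6680) = 0.729

α = 0.729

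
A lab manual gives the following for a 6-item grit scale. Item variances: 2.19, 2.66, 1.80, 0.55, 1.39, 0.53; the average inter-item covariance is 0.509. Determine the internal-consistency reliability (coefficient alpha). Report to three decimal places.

coefficient alpha = 0.751

Σσᵢ² = 2.19 + 2.66 + 1.80 + 0.55 + 1.39 + 0.53 = 9.12
Sum of the 15 distinct covariances = 15 × 0.509 = 7.635
Var(T) = Σσᵢ² + 2·Σcov = 9.12 + 2 × 7.635 = 24.390
α = (6/5)·(1 − 9.12/24.390) = 0.751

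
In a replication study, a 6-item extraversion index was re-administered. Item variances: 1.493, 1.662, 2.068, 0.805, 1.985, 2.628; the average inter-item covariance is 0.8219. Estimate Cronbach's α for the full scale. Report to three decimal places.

Cronbach's α = 0.838

ΣVar(i) = 1.493 + 1.662 + 2.068 + 0.805 + 1.985 + 2.628 = 10.641
Sum of the 15 distinct covariances = 15 × 0.8219 = 12.3285
total variance = ΣVar(i) + 2·Σcov = 10.641 + 2 × 12.3285 = 35.2980
α = (6/5)·(1 − 10.641/35.2980) = 0.838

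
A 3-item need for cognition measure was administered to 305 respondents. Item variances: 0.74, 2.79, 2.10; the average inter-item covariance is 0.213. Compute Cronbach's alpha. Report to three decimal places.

α = 0.278

sum of item variances = 0.74 + 2.79 + 2.10 = 5.63
Sum of the 3 distinct covariances = 3 × 0.213 = 0.639
σ²_total = sum of item variances + 2·Σcov = 5.63 + 2 × 0.639 = 6.908
α = (3/2)·(1 − 5.63/6.908) = 0.278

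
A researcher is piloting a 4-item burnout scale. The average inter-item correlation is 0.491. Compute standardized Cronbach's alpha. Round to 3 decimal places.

Standardized α = k·r̄ / (1 + (k−1)·r̄) = 4 × 0.491 / (1 + 3 × 0.491)
  = 1.9640 / 2.4730 = 0.794

α = 0.794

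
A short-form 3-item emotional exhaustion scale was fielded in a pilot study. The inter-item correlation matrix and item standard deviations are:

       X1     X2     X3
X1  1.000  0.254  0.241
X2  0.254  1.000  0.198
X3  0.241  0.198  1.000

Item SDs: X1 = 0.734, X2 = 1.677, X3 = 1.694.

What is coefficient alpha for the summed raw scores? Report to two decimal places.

α = 0.41

Σσ²ᵢ = 0.734² + 1.677² + 1.694² = 6.2207
Covariances σ_ij = r_ij · s_i · s_j:
  σ(X1,X2) = 0.254 × 0.734 × 1.677 = 0.3127
  σ(X1,X3) = 0.241 × 0.734 × 1.694 = 0.2997
  σ(X2,X3) = 0.198 × 1.677 × 1.694 = 0.5625
σ²_T = Σσ²ᵢ + 2·Σσ_ij = 6.2207 + 2 × 1.1749 = 8.5705
α = (3/2)·(1 − 6.2207/8.5705) = 0.41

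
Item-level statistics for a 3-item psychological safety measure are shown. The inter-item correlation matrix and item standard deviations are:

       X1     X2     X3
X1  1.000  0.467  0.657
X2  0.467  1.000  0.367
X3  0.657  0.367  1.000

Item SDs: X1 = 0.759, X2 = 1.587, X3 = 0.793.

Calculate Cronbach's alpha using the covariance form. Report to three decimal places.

Σσ²ᵢ = 0.759² + 1.587² + 0.793² = 3.7235
Covariances σ_ij = r_ij · s_i · s_j:
  σ(X1,X2) = 0.467 × 0.759 × 1.587 = 0.5625
  σ(X1,X3) = 0.657 × 0.759 × 0.793 = 0.3954
  σ(X2,X3) = 0.367 × 1.587 × 0.793 = 0.4619
σ²_T = Σσ²ᵢ + 2·Σσ_ij = 3.7235 + 2 × 1.4198 = 6.5631
α = (3/2)·(1 − 3.7235/6.5631) = 0.649

Cronbach's alpha = 0.649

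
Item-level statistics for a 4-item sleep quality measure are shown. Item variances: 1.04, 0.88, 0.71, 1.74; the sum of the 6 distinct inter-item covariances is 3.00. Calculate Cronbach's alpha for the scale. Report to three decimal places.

Σσᵢ² = 1.04 + 0.88 + 0.71 + 1.74 = 4.37
Sum of distinct covariances = 3.00
σ²_total = Σσᵢ² + 2·Σcov = 4.37 + 2 × 3.00 = 10.37
α = (4/3)·(1 − 4.37/10.37) = 0.771

Cronbach's alpha = 0.771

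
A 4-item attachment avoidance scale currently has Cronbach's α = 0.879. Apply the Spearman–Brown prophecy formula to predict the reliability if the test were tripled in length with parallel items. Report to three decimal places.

predicted reliability = 0.956

Length factor m = 3
α' = m·α / (1 + (m−1)·α)
   = 3 × 0.879 / (1 + (3 − 1) × 0.879)
   = 2.6370 / 2.7580 = 0.956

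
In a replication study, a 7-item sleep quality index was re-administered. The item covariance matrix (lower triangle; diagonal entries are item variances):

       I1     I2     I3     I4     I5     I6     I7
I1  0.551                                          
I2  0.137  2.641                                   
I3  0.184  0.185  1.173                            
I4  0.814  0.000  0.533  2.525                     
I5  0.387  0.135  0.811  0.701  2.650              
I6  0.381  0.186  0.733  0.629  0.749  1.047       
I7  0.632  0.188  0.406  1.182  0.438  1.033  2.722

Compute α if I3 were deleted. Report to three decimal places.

α = 0.667

Remaining items: I1, I2, I4, I5, I6, I7 (k = 6).
ΣVar(i) = 0.551 + 2.641 + 2.525 + 2.650 + 1.047 + 2.722 = 12.136
total variance = 12.136 + 2 × 7.592 = 27.320
α (item deleted) = (6/5)·(1 − 12.136/27.320) = 0.667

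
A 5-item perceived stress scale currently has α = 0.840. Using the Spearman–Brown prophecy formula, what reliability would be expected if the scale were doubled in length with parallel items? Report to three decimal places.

predicted reliability = 0.913

Length factor m = 2
α' = m·α / (1 + (m−1)·α)
   = 2 × 0.840 / (1 + (2 − 1) × 0.840)
   = 1.6800 / 1.8400 = 0.913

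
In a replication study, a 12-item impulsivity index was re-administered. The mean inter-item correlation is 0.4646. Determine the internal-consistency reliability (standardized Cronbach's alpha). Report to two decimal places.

Standardized α = k·r̄ / (1 + (k−1)·r̄) = 12 × 0.4646 / (1 + 11 × 0.4646)
  = 5.5752 / 6.1106 = 0.91

standardized Cronbach's alpha = 0.91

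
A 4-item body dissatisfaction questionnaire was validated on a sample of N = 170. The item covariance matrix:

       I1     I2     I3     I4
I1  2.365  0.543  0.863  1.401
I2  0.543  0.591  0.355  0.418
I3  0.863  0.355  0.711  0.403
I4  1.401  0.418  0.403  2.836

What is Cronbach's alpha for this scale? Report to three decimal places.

Σσ²ᵢ = 2.365 + 0.591 + 0.711 + 2.836 = 6.503
Sum of off-diagonal covariances = 3.983
σ²_total = 6.503 + 2 × 3.983 = 14.469
α = (k/(k−1))·(1 − Σσ²ᵢ/σ²_total) = (4/3)·(1 − 6.503/14.469) = 0.734

Cronbach's alpha = 0.734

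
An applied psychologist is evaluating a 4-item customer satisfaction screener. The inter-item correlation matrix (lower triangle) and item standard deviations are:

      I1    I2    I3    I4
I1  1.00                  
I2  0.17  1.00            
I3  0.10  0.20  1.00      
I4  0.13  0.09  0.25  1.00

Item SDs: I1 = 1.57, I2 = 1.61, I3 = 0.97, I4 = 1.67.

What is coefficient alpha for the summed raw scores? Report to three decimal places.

Σσ²ᵢ = 1.57² + 1.61² + 0.97² + 1.67² = 8.7868
Covariances σ_ij = r_ij · s_i · s_j:
  σ(I1,I2) = 0.17 × 1.57 × 1.61 = 0.4297
  σ(I1,I3) = 0.10 × 1.57 × 0.97 = 0.1523
  σ(I1,I4) = 0.13 × 1.57 × 1.67 = 0.3408
  σ(I2,I3) = 0.20 × 1.61 × 0.97 = 0.3123
  σ(I2,I4) = 0.09 × 1.61 × 1.67 = 0.2420
  σ(I3,I4) = 0.25 × 0.97 × 1.67 = 0.4050
σ²_T = Σσ²ᵢ + 2·Σσ_ij = 8.7868 + 2 × 1.8821 = 12.5510
α = (4/3)·(1 − 8.7868/12.5510) = 0.400

α = 0.400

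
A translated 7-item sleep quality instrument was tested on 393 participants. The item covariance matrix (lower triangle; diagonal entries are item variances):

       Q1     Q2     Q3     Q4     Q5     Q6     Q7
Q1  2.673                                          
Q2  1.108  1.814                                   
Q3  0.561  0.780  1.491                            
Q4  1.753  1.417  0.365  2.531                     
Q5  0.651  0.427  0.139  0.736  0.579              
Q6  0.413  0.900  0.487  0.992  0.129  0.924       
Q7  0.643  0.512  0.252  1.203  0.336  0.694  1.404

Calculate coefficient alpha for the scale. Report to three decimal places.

coefficient alpha = 0.837

Σσᵢ² = 2.673 + 1.814 + 1.491 + 2.531 + 0.579 + 0.924 + 1.404 = 11.416
Sum of the distinct covariances = 14.498
σ²_total = 11.416 + 2 × 14.498 = 40.412
α = (k/(k−1))·(1 − Σσᵢ²/σ²_total) = (7/6)·(1 − 11.416/40.412) = 0.837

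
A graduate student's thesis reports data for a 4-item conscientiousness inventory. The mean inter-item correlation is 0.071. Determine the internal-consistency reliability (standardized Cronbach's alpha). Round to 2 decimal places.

standardized Cronbach's alpha = 0.23

Standardized α = k·r̄ / (1 + (k−1)·r̄) = 4 × 0.071 / (1 + 3 × 0.071)
  = 0.2840 / 1.2130 = 0.23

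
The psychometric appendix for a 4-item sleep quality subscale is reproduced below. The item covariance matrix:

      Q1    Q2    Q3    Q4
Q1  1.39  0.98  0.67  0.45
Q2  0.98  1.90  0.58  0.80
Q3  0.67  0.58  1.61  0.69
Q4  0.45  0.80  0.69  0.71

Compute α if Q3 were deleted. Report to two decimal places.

Remaining items: Q1, Q2, Q4 (k = 3).
sum of item variances = 1.39 + 1.90 + 0.71 = 4.00
σ²_T = 4.00 + 2 × 2.23 = 8.46
α (item deleted) = (3/2)·(1 − 4.00/8.46) = 0.79

α = 0.79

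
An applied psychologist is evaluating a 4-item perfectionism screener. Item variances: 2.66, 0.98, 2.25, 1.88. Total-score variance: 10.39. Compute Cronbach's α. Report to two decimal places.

α = 0.34

Σσᵢ² = 2.66 + 0.98 + 2.25 + 1.88 = 7.77
α = (k/(k−1))·(1 − Σσᵢ²/σ²_T) = (4/3)·(1 − 7.77/10.39) = 0.34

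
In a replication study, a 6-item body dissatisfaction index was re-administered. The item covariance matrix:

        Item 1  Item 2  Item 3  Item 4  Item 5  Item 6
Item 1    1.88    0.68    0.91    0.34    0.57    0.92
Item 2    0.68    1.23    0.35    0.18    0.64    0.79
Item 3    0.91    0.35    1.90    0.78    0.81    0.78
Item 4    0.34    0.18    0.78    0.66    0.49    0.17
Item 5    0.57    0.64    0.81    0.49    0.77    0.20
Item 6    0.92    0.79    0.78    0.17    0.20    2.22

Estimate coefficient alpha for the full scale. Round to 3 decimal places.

Σσᵢ² = 1.88 + 1.23 + 1.90 + 0.66 + 0.77 + 2.22 = 8.66
Σ_{i<j} σ_ij = 8.61
total variance = 8.66 + 2 × 8.61 = 25.88
α = (k/(k−1))·(1 − Σσᵢ²/total variance) = (6/5)·(1 − 8.66/25.88) = 0.798

α = 0.798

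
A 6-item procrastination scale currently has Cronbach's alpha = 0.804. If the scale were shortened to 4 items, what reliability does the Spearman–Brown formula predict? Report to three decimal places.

predicted reliability = 0.732

Length factor m = 4/6 = 0.6667
α' = m·α / (1 − (1−m)·α)
   = 4/6 × 0.804 / (1 − (1 − 4/6) × 0.804)
   = 0.5360 / 0.7320 = 0.732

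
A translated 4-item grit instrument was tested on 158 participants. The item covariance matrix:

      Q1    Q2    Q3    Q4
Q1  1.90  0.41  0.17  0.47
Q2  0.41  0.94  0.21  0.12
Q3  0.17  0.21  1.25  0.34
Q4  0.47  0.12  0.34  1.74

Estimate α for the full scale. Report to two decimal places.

α = 0.49

ΣVar(i) = 1.90 + 0.94 + 1.25 + 1.74 = 5.83
Sum of off-diagonal covariances = 1.72
σ²_T = 5.83 + 2 × 1.72 = 9.27
α = (k/(k−1))·(1 − ΣVar(i)/σ²_T) = (4/3)·(1 − 5.83/9.27) = 0.49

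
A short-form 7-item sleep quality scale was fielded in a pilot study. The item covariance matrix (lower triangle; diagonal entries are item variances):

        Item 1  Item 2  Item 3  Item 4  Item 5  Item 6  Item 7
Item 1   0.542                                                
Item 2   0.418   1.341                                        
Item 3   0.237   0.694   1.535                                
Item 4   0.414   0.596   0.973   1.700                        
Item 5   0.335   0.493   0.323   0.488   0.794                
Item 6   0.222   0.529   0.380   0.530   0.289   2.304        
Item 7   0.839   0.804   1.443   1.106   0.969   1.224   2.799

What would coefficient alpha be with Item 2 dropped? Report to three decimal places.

Remaining items: Item 1, Item 3, Item 4, Item 5, Item 6, Item 7 (k = 6).
Σσᵢ² = 0.542 + 1.535 + 1.700 + 0.794 + 2.304 + 2.799 = 9.674
σ²_T = 9.674 + 2 × 9.772 = 29.218
α (item deleted) = (6/5)·(1 − 9.674/29.218) = 0.803

coefficient alpha = 0.803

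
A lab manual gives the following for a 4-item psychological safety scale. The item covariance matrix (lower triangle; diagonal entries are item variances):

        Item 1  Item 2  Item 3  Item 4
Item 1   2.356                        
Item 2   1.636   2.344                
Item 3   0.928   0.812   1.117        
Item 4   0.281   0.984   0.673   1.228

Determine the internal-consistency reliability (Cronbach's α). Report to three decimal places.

α = 0.802

Σσᵢ² = 2.356 + 2.344 + 1.117 + 1.228 = 7.045
Sum of off-diagonal covariances = 5.314
total variance = 7.045 + 2 × 5.314 = 17.673
α = (k/(k−1))·(1 − Σσᵢ²/total variance) = (4/3)·(1 − 7.045/17.673) = 0.802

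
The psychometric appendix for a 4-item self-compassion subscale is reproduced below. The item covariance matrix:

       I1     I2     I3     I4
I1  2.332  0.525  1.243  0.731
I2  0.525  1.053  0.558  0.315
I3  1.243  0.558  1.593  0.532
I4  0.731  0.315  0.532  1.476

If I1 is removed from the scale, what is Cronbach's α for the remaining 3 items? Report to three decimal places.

α = 0.608

Remaining items: I2, I3, I4 (k = 3).
Σσᵢ² = 1.053 + 1.593 + 1.476 = 4.122
Var(T) = 4.122 + 2 × 1.405 = 6.932
α (item deleted) = (3/2)·(1 − 4.122/6.932) = 0.608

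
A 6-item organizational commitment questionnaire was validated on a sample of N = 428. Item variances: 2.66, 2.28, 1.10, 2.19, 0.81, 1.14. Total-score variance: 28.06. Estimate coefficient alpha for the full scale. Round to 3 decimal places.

α = 0.765

ΣVar(i) = 2.66 + 2.28 + 1.10 + 2.19 + 0.81 + 1.14 = 10.18
α = (k/(k−1))·(1 − ΣVar(i)/σ²_T) = (6/5)·(1 − 10.18/28.06) = 0.765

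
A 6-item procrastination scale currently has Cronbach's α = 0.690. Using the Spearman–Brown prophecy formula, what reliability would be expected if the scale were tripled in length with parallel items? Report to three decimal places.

Length factor m = 3
α' = m·α / (1 + (m−1)·α)
   = 3 × 0.690 / (1 + (3 − 1) × 0.690)
   = 2.0700 / 2.3800 = 0.870

predicted reliability = 0.870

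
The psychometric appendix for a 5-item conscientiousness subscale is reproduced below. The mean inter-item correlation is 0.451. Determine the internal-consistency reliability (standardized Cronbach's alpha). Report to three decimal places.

Standardized α = k·r̄ / (1 + (k−1)·r̄) = 5 × 0.451 / (1 + 4 × 0.451)
  = 2.2550 / 2.8040 = 0.804

α = 0.804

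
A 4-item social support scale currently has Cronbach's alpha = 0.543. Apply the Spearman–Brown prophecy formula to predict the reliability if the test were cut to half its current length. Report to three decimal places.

predicted reliability = 0.373

Length factor m = 1/2
α' = m·α / (1 − (1−m)·α)
   = 1/2 × 0.543 / (1 − (1 − 1/2) × 0.543)
   = 0.2715 / 0.7285 = 0.373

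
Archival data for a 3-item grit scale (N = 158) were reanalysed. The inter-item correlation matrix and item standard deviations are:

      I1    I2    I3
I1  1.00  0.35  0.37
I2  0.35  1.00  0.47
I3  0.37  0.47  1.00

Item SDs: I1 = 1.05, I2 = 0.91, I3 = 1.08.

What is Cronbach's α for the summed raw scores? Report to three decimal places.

Σσ²ᵢ = 1.05² + 0.91² + 1.08² = 3.0970
Covariances σ_ij = r_ij · s_i · s_j:
  σ(I1,I2) = 0.35 × 1.05 × 0.91 = 0.3344
  σ(I1,I3) = 0.37 × 1.05 × 1.08 = 0.4196
  σ(I2,I3) = 0.47 × 0.91 × 1.08 = 0.4619
σ²_T = Σσ²ᵢ + 2·Σσ_ij = 3.0970 + 2 × 1.2159 = 5.5288
α = (3/2)·(1 − 3.0970/5.5288) = 0.660

α = 0.660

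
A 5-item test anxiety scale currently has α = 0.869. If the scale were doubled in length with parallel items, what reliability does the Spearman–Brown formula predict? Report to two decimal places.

Length factor m = 2
α' = m·α / (1 + (m−1)·α)
   = 2 × 0.869 / (1 + (2 − 1) × 0.869)
   = 1.7380 / 1.8690 = 0.93

predicted reliability = 0.93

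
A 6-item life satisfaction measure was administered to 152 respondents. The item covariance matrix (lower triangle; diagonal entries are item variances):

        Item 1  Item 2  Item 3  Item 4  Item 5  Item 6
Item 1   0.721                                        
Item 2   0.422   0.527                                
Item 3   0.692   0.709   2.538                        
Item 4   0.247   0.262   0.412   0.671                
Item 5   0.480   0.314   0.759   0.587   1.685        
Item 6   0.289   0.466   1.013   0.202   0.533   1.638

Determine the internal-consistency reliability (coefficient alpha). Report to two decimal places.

α = 0.79

Σσ²ᵢ = 0.721 + 0.527 + 2.538 + 0.671 + 1.685 + 1.638 = 7.780
Sum of off-diagonal covariances = 7.387
σ²_T = 7.780 + 2 × 7.387 = 22.554
α = (k/(k−1))·(1 − Σσ²ᵢ/σ²_T) = (6/5)·(1 − 7.780/22.554) = 0.79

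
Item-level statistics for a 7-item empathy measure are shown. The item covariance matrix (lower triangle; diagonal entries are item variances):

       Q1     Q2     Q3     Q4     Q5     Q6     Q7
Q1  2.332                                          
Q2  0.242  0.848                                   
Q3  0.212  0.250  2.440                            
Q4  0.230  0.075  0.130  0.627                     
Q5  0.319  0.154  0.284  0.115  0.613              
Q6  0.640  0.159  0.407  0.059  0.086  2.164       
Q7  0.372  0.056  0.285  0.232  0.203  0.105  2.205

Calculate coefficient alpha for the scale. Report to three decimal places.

coefficient alpha = 0.526

sum of item variances = 2.332 + 0.848 + 2.440 + 0.627 + 0.613 + 2.164 + 2.205 = 11.229
Sum of off-diagonal covariances = 4.615
σ²_total = 11.229 + 2 × 4.615 = 20.459
α = (k/(k−1))·(1 − sum of item variances/σ²_total) = (7/6)·(1 − 11.229/20.459) = 0.526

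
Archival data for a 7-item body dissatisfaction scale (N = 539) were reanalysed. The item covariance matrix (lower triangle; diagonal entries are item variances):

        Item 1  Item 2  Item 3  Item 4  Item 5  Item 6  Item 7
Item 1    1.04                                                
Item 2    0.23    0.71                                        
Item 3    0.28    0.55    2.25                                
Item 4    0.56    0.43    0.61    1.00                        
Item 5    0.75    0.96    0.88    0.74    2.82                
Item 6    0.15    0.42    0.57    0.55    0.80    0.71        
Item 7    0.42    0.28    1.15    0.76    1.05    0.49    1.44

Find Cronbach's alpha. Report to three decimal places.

Cronbach's alpha = 0.837

Σσ²ᵢ = 1.04 + 0.71 + 2.25 + 1.00 + 2.82 + 0.71 + 1.44 = 9.97
Sum of the distinct covariances = 12.63
σ²_T = 9.97 + 2 × 12.63 = 35.23
α = (k/(k−1))·(1 − Σσ²ᵢ/σ²_T) = (7/6)·(1 − 9.97/35.23) = 0.837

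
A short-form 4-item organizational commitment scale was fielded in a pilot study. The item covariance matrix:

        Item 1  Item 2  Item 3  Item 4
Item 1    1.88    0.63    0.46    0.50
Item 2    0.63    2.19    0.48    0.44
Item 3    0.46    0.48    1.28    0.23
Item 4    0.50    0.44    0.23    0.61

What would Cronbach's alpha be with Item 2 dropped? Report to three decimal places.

Remaining items: Item 1, Item 3, Item 4 (k = 3).
ΣVar(i) = 1.88 + 1.28 + 0.61 = 3.77
σ²_total = 3.77 + 2 × 1.19 = 6.15
α (item deleted) = (3/2)·(1 − 3.77/6.15) = 0.580

Cronbach's alpha = 0.580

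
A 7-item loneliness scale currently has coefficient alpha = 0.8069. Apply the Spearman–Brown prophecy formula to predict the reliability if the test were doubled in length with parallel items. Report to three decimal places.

predicted reliability = 0.893

Length factor m = 2
α' = m·α / (1 + (m−1)·α)
   = 2 × 0.8069 / (1 + (2 − 1) × 0.8069)
   = 1.6138 / 1.8069 = 0.893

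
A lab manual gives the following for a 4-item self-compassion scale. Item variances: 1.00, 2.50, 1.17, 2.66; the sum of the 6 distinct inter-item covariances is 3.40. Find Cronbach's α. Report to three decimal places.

Cronbach's α = 0.642

Σσ²ᵢ = 1.00 + 2.50 + 1.17 + 2.66 = 7.33
Sum of distinct covariances = 3.40
σ²_total = Σσ²ᵢ + 2·Σcov = 7.33 + 2 × 3.40 = 14.13
α = (4/3)·(1 − 7.33/14.13) = 0.642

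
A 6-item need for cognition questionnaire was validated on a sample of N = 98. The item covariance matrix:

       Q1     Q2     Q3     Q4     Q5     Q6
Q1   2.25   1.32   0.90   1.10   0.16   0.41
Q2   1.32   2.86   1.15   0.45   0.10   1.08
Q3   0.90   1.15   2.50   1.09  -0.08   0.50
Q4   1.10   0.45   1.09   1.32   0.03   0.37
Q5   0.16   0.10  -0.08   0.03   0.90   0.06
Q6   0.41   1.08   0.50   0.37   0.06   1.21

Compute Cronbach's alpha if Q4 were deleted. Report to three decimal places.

Cronbach's alpha = 0.669

Remaining items: Q1, Q2, Q3, Q5, Q6 (k = 5).
Σσ²ᵢ = 2.25 + 2.86 + 2.50 + 0.90 + 1.21 = 9.72
σ²_T = 9.72 + 2 × 5.60 = 20.92
α (item deleted) = (5/4)·(1 − 9.72/20.92) = 0.669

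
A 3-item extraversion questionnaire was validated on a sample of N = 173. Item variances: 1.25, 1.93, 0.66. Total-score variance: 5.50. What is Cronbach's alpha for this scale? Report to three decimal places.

Cronbach's alpha = 0.453

Σσ²ᵢ = 1.25 + 1.93 + 0.66 = 3.84
α = (k/(k−1))·(1 − Σσ²ᵢ/total variance) = (3/2)·(1 − 3.84/5.50) = 0.453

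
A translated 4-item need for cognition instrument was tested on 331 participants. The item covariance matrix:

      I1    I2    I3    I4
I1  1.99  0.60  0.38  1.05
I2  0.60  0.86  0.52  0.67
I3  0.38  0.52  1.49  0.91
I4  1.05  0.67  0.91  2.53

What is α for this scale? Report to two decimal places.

ΣVar(i) = 1.99 + 0.86 + 1.49 + 2.53 = 6.87
Σ_{i<j} σ_ij = 4.13
σ²_T = 6.87 + 2 × 4.13 = 15.13
α = (k/(k−1))·(1 − ΣVar(i)/σ²_T) = (4/3)·(1 − 6.87/15.13) = 0.73

α = 0.73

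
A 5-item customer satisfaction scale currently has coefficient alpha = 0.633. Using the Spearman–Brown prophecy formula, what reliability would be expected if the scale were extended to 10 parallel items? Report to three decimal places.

Length factor m = 10/5 = 2.0000
α' = m·α / (1 + (m−1)·α)
   = 10/5 × 0.633 / (1 + (10/5 − 1) × 0.633)
   = 1.2660 / 1.6330 = 0.775

predicted reliability = 0.775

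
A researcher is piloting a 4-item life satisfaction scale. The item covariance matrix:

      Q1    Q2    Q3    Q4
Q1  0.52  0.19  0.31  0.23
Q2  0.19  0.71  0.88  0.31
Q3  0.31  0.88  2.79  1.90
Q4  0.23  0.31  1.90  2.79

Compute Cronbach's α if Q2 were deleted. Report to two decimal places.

α = 0.67

Remaining items: Q1, Q3, Q4 (k = 3).
Σσᵢ² = 0.52 + 2.79 + 2.79 = 6.10
σ²_T = 6.10 + 2 × 2.44 = 10.98
α (item deleted) = (3/2)·(1 − 6.10/10.98) = 0.67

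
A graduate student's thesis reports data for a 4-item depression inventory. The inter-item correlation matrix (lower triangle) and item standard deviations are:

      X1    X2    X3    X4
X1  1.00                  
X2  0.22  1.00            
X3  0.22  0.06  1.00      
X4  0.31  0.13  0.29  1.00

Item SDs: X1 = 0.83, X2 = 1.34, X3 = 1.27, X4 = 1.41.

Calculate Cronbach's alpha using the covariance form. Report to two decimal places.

Σσ²ᵢ = 0.83² + 1.34² + 1.27² + 1.41² = 6.0855
Covariances σ_ij = r_ij · s_i · s_j:
  σ(X1,X2) = 0.22 × 0.83 × 1.34 = 0.2447
  σ(X1,X3) = 0.22 × 0.83 × 1.27 = 0.2319
  σ(X1,X4) = 0.31 × 0.83 × 1.41 = 0.3628
  σ(X2,X3) = 0.06 × 1.34 × 1.27 = 0.1021
  σ(X2,X4) = 0.13 × 1.34 × 1.41 = 0.2456
  σ(X3,X4) = 0.29 × 1.27 × 1.41 = 0.5193
σ²_T = Σσ²ᵢ + 2·Σσ_ij = 6.0855 + 2 × 1.7064 = 9.4983
α = (4/3)·(1 − 6.0855/9.4983) = 0.48

Cronbach's alpha = 0.48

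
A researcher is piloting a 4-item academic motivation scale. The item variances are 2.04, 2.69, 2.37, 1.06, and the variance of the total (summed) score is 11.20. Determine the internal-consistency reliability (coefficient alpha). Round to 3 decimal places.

Σσ²ᵢ = 2.04 + 2.69 + 2.37 + 1.06 = 8.16
α = (k/(k−1))·(1 − Σσ²ᵢ/total variance) = (4/3)·(1 − 8.16/11.20) = 0.362

α = 0.362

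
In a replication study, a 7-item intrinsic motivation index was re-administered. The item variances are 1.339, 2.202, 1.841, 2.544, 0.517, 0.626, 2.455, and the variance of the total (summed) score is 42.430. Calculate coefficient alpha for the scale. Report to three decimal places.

Σσ²ᵢ = 1.339 + 2.202 + 1.841 + 2.544 + 0.517 + 0.626 + 2.455 = 11.524
α = (k/(k−1))·(1 − Σσ²ᵢ/σ²_total) = (7/6)·(1 − 11.524/42.430) = 0.850

coefficient alpha = 0.850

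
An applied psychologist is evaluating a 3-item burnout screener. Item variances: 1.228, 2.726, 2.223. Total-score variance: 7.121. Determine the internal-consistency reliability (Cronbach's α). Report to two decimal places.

Cronbach's α = 0.20

Σσᵢ² = 1.228 + 2.726 + 2.223 = 6.177
α = (k/(k−1))·(1 − Σσᵢ²/total variance) = (3/2)·(1 − 6.177/7.121) = 0.20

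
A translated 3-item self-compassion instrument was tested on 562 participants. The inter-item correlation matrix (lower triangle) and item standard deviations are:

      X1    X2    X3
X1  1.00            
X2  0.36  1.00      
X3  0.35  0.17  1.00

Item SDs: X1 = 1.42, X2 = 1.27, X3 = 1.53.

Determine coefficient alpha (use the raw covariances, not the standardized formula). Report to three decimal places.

α = 0.552

Σσ²ᵢ = 1.42² + 1.27² + 1.53² = 5.9702
Covariances σ_ij = r_ij · s_i · s_j:
  σ(X1,X2) = 0.36 × 1.42 × 1.27 = 0.6492
  σ(X1,X3) = 0.35 × 1.42 × 1.53 = 0.7604
  σ(X2,X3) = 0.17 × 1.27 × 1.53 = 0.3303
σ²_T = Σσ²ᵢ + 2·Σσ_ij = 5.9702 + 2 × 1.7399 = 9.4500
α = (3/2)·(1 − 5.9702/9.4500) = 0.552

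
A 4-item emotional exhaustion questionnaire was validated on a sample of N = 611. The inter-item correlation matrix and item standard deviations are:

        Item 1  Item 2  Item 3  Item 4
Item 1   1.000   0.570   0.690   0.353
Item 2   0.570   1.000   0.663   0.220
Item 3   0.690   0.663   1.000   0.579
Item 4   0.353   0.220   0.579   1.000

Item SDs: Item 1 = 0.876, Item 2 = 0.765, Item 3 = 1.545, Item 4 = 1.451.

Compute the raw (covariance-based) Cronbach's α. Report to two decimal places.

Σσ²ᵢ = 0.876² + 0.765² + 1.545² + 1.451² = 5.8450
Covariances σ_ij = r_ij · s_i · s_j:
  σ(Item 1,Item 2) = 0.570 × 0.876 × 0.765 = 0.3820
  σ(Item 1,Item 3) = 0.690 × 0.876 × 1.545 = 0.9339
  σ(Item 1,Item 4) = 0.353 × 0.876 × 1.451 = 0.4487
  σ(Item 2,Item 3) = 0.663 × 0.765 × 1.545 = 0.7836
  σ(Item 2,Item 4) = 0.220 × 0.765 × 1.451 = 0.2442
  σ(Item 3,Item 4) = 0.579 × 1.545 × 1.451 = 1.2980
σ²_T = Σσ²ᵢ + 2·Σσ_ij = 5.8450 + 2 × 4.0904 = 14.0258
α = (4/3)·(1 − 5.8450/14.0258) = 0.78

α = 0.78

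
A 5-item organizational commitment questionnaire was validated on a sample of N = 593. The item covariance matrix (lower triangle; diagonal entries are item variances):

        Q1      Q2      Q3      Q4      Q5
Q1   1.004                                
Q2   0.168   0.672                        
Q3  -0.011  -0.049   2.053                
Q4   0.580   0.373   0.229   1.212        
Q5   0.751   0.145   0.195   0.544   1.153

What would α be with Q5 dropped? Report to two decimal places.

Remaining items: Q1, Q2, Q3, Q4 (k = 4).
Σσᵢ² = 1.004 + 0.672 + 2.053 + 1.212 = 4.941
total variance = 4.941 + 2 × 1.290 = 7.521
α (item deleted) = (4/3)·(1 − 4.941/7.521) = 0.46

α = 0.46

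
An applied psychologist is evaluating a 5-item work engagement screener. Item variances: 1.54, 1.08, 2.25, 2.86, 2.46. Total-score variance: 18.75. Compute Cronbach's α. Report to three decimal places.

Cronbach's α = 0.571

sum of item variances = 1.54 + 1.08 + 2.25 + 2.86 + 2.46 = 10.19
α = (k/(k−1))·(1 − sum of item variances/σ²_T) = (5/4)·(1 − 10.19/18.75) = 0.571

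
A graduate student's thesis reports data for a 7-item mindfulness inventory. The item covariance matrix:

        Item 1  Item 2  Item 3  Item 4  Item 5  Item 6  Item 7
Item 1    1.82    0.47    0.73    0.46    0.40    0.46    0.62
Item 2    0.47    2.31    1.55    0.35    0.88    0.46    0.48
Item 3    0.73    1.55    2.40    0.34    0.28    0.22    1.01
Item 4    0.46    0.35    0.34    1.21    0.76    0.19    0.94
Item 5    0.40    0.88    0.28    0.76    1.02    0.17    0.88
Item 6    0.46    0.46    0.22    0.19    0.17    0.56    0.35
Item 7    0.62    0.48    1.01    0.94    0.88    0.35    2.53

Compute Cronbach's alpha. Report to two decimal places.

α = 0.78

Σσᵢ² = 1.82 + 2.31 + 2.40 + 1.21 + 1.02 + 0.56 + 2.53 = 11.85
Σ_{i<j} σ_ij = 12.00
σ²_T = 11.85 + 2 × 12.00 = 35.85
α = (k/(k−1))·(1 − Σσᵢ²/σ²_T) = (7/6)·(1 − 11.85/35.85) = 0.78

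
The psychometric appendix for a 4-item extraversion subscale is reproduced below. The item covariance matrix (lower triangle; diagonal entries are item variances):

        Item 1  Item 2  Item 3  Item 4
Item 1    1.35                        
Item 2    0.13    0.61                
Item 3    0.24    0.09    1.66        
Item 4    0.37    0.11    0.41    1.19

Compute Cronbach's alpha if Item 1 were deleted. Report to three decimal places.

Cronbach's alpha = 0.391

Remaining items: Item 2, Item 3, Item 4 (k = 3).
Σσᵢ² = 0.61 + 1.66 + 1.19 = 3.46
total variance = 3.46 + 2 × 0.61 = 4.68
α (item deleted) = (3/2)·(1 − 3.46/4.68) = 0.391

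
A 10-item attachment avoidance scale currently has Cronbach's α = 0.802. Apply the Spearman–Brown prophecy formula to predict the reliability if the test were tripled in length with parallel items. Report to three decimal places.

Length factor m = 3
α' = m·α / (1 + (m−1)·α)
   = 3 × 0.802 / (1 + (3 − 1) × 0.802)
   = 2.4060 / 2.6040 = 0.924

predicted reliability = 0.924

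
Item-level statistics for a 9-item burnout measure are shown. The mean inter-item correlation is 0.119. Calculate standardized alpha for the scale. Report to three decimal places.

α = 0.549

Standardized α = k·r̄ / (1 + (k−1)·r̄) = 9 × 0.119 / (1 + 8 × 0.119)
  = 1.0710 / 1.9520 = 0.549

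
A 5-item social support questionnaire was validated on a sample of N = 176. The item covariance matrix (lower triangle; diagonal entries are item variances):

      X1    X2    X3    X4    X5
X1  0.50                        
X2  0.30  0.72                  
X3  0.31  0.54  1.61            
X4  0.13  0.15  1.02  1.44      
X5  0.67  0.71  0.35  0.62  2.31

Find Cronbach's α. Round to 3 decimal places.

Cronbach's α = 0.742

Σσᵢ² = 0.50 + 0.72 + 1.61 + 1.44 + 2.31 = 6.58
Sum of off-diagonal covariances = 4.80
σ²_T = 6.58 + 2 × 4.80 = 16.18
α = (k/(k−1))·(1 − Σσᵢ²/σ²_T) = (5/4)·(1 − 6.58/16.18) = 0.742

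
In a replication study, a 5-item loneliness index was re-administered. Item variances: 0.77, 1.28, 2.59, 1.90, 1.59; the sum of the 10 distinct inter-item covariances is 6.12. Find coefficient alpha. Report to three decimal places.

ΣVar(i) = 0.77 + 1.28 + 2.59 + 1.90 + 1.59 = 8.13
Sum of distinct covariances = 6.12
total variance = ΣVar(i) + 2·Σcov = 8.13 + 2 × 6.12 = 20.37
α = (5/4)·(1 − 8.13/20.37) = 0.751

coefficient alpha = 0.751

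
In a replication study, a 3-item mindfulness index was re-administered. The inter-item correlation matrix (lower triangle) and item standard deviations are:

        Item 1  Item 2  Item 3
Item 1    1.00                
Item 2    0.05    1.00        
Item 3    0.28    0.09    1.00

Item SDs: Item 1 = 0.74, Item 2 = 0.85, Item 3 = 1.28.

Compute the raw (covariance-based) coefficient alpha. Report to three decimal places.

Σσ²ᵢ = 0.74² + 0.85² + 1.28² = 2.9085
Covariances σ_ij = r_ij · s_i · s_j:
  σ(Item 1,Item 2) = 0.05 × 0.74 × 0.85 = 0.0314
  σ(Item 1,Item 3) = 0.28 × 0.74 × 1.28 = 0.2652
  σ(Item 2,Item 3) = 0.09 × 0.85 × 1.28 = 0.0979
σ²_T = Σσ²ᵢ + 2·Σσ_ij = 2.9085 + 2 × 0.3945 = 3.6975
α = (3/2)·(1 − 2.9085/3.6975) = 0.320

coefficient alpha = 0.320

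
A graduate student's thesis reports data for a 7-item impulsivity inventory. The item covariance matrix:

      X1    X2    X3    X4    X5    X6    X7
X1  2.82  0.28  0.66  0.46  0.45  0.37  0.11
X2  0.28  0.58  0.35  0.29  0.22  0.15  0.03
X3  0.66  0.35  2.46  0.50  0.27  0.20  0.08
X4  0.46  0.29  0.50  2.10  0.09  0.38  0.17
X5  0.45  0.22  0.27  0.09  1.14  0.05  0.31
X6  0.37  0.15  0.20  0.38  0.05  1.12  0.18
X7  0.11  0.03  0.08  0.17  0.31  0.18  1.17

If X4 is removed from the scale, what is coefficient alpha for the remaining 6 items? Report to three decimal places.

Remaining items: X1, X2, X3, X5, X6, X7 (k = 6).
Σσᵢ² = 2.82 + 0.58 + 2.46 + 1.14 + 1.12 + 1.17 = 9.29
σ²_total = 9.29 + 2 × 3.71 = 16.71
α (item deleted) = (6/5)·(1 − 9.29/16.71) = 0.533

α = 0.533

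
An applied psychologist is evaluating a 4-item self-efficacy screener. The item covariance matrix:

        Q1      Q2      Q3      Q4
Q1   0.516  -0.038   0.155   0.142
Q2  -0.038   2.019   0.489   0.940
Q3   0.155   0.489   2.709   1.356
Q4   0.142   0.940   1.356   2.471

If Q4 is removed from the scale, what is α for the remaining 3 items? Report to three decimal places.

α = 0.282

Remaining items: Q1, Q2, Q3 (k = 3).
ΣVar(i) = 0.516 + 2.019 + 2.709 = 5.244
Var(T) = 5.244 + 2 × 0.606 = 6.456
α (item deleted) = (3/2)·(1 − 5.244/6.456) = 0.282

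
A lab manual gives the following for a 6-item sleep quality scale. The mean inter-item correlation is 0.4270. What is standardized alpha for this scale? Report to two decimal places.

α = 0.82

Standardized α = k·r̄ / (1 + (k−1)·r̄) = 6 × 0.4270 / (1 + 5 × 0.4270)
  = 2.5620 / 3.1350 = 0.82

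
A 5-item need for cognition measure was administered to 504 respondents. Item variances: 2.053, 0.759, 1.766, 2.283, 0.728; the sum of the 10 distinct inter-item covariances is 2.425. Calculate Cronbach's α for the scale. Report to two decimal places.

Cronbach's α = 0.49

Σσᵢ² = 2.053 + 0.759 + 1.766 + 2.283 + 0.728 = 7.589
Sum of distinct covariances = 2.425
Var(T) = Σσᵢ² + 2·Σcov = 7.589 + 2 × 2.425 = 12.439
α = (5/4)·(1 − 7.589/12.439) = 0.49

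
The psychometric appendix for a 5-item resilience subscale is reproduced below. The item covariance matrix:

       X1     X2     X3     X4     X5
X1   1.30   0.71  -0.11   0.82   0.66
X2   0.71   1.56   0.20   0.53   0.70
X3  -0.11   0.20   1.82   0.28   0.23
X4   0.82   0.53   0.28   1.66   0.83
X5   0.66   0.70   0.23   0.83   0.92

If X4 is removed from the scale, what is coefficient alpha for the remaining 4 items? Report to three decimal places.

α = 0.614

Remaining items: X1, X2, X3, X5 (k = 4).
Σσᵢ² = 1.30 + 1.56 + 1.82 + 0.92 = 5.60
Var(T) = 5.60 + 2 × 2.39 = 10.38
α (item deleted) = (4/3)·(1 − 5.60/10.38) = 0.614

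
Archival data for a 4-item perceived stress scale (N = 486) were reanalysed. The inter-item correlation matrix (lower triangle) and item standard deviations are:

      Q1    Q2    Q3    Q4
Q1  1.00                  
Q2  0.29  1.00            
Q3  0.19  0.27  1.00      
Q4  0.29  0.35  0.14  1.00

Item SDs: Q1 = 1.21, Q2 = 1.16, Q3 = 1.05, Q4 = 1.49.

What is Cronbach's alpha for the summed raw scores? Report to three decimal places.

Σσ²ᵢ = 1.21² + 1.16² + 1.05² + 1.49² = 6.1323
Covariances σ_ij = r_ij · s_i · s_j:
  σ(Q1,Q2) = 0.29 × 1.21 × 1.16 = 0.4070
  σ(Q1,Q3) = 0.19 × 1.21 × 1.05 = 0.2414
  σ(Q1,Q4) = 0.29 × 1.21 × 1.49 = 0.5228
  σ(Q2,Q3) = 0.27 × 1.16 × 1.05 = 0.3289
  σ(Q2,Q4) = 0.35 × 1.16 × 1.49 = 0.6049
  σ(Q3,Q4) = 0.14 × 1.05 × 1.49 = 0.2190
σ²_T = Σσ²ᵢ + 2·Σσ_ij = 6.1323 + 2 × 2.3240 = 10.7803
α = (4/3)·(1 − 6.1323/10.7803) = 0.575

Cronbach's alpha = 0.575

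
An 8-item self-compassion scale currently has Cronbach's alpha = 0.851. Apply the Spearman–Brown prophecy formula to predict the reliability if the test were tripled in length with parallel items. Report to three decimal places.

predicted reliability = 0.945

Length factor m = 3
α' = m·α / (1 + (m−1)·α)
   = 3 × 0.851 / (1 + (3 − 1) × 0.851)
   = 2.5530 / 2.7020 = 0.945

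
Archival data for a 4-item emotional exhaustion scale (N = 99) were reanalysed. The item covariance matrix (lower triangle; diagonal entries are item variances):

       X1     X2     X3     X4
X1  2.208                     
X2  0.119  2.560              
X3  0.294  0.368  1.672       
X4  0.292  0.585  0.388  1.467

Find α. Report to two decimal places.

α = 0.45

Σσᵢ² = 2.208 + 2.560 + 1.672 + 1.467 = 7.907
Sum of the distinct covariances = 2.046
Var(T) = 7.907 + 2 × 2.046 = 11.999
α = (k/(k−1))·(1 − Σσᵢ²/Var(T)) = (4/3)·(1 − 7.907/11.999) = 0.45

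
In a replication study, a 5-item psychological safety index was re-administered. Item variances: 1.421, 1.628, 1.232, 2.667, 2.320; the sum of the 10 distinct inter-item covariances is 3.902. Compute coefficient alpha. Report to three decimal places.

α = 0.571

sum of item variances = 1.421 + 1.628 + 1.232 + 2.667 + 2.320 = 9.268
Sum of distinct covariances = 3.902
total variance = sum of item variances + 2·Σcov = 9.268 + 2 × 3.902 = 17.072
α = (5/4)·(1 − 9.268/17.072) = 0.571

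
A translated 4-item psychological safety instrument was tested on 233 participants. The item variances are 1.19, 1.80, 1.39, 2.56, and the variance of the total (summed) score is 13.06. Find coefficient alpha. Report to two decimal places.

Σσᵢ² = 1.19 + 1.80 + 1.39 + 2.56 = 6.94
α = (k/(k−1))·(1 − Σσᵢ²/σ²_T) = (4/3)·(1 − 6.94/13.06) = 0.62

α = 0.62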